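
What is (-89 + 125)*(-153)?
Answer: -5508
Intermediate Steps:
(-89 + 125)*(-153) = 36*(-153) = -5508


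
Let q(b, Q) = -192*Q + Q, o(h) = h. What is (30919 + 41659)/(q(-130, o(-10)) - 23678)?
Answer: -36289/10884 ≈ -3.3342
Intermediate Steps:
q(b, Q) = -191*Q
(30919 + 41659)/(q(-130, o(-10)) - 23678) = (30919 + 41659)/(-191*(-10) - 23678) = 72578/(1910 - 23678) = 72578/(-21768) = 72578*(-1/21768) = -36289/10884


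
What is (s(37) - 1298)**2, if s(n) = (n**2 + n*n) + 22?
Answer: 2137444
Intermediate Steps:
s(n) = 22 + 2*n**2 (s(n) = (n**2 + n**2) + 22 = 2*n**2 + 22 = 22 + 2*n**2)
(s(37) - 1298)**2 = ((22 + 2*37**2) - 1298)**2 = ((22 + 2*1369) - 1298)**2 = ((22 + 2738) - 1298)**2 = (2760 - 1298)**2 = 1462**2 = 2137444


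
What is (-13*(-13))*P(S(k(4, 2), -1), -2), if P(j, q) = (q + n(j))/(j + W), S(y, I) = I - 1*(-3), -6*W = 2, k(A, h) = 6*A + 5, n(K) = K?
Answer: 0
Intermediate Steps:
k(A, h) = 5 + 6*A
W = -1/3 (W = -1/6*2 = -1/3 ≈ -0.33333)
S(y, I) = 3 + I (S(y, I) = I + 3 = 3 + I)
P(j, q) = (j + q)/(-1/3 + j) (P(j, q) = (q + j)/(j - 1/3) = (j + q)/(-1/3 + j))
(-13*(-13))*P(S(k(4, 2), -1), -2) = (-13*(-13))*(3*((3 - 1) - 2)/(-1 + 3*(3 - 1))) = 169*(3*(2 - 2)/(-1 + 3*2)) = 169*(3*0/(-1 + 6)) = 169*(3*0/5) = 169*(3*(1/5)*0) = 169*0 = 0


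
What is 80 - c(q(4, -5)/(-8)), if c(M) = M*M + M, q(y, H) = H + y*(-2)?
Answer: 4847/64 ≈ 75.734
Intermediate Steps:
q(y, H) = H - 2*y
c(M) = M + M² (c(M) = M² + M = M + M²)
80 - c(q(4, -5)/(-8)) = 80 - (-5 - 2*4)/(-8)*(1 + (-5 - 2*4)/(-8)) = 80 - (-5 - 8)*(-⅛)*(1 + (-5 - 8)*(-⅛)) = 80 - (-13*(-⅛))*(1 - 13*(-⅛)) = 80 - 13*(1 + 13/8)/8 = 80 - 13*21/(8*8) = 80 - 1*273/64 = 80 - 273/64 = 4847/64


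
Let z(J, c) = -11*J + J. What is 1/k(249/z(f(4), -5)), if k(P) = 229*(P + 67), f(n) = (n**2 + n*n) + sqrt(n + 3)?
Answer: 2244740/34038268483 - 830*sqrt(7)/34038268483 ≈ 6.5883e-5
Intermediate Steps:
f(n) = sqrt(3 + n) + 2*n**2 (f(n) = (n**2 + n**2) + sqrt(3 + n) = 2*n**2 + sqrt(3 + n) = sqrt(3 + n) + 2*n**2)
z(J, c) = -10*J
k(P) = 15343 + 229*P (k(P) = 229*(67 + P) = 15343 + 229*P)
1/k(249/z(f(4), -5)) = 1/(15343 + 229*(249/((-10*(sqrt(3 + 4) + 2*4**2))))) = 1/(15343 + 229*(249/((-10*(sqrt(7) + 2*16))))) = 1/(15343 + 229*(249/((-10*(sqrt(7) + 32))))) = 1/(15343 + 229*(249/((-10*(32 + sqrt(7)))))) = 1/(15343 + 229*(249/(-320 - 10*sqrt(7)))) = 1/(15343 + 57021/(-320 - 10*sqrt(7)))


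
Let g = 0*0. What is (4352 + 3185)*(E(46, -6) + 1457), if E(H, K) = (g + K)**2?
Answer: 11252741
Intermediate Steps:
g = 0
E(H, K) = K**2 (E(H, K) = (0 + K)**2 = K**2)
(4352 + 3185)*(E(46, -6) + 1457) = (4352 + 3185)*((-6)**2 + 1457) = 7537*(36 + 1457) = 7537*1493 = 11252741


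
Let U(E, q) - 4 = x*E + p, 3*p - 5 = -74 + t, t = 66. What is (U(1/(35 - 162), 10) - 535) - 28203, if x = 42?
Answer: -3649387/127 ≈ -28735.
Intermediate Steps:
p = -1 (p = 5/3 + (-74 + 66)/3 = 5/3 + (1/3)*(-8) = 5/3 - 8/3 = -1)
U(E, q) = 3 + 42*E (U(E, q) = 4 + (42*E - 1) = 4 + (-1 + 42*E) = 3 + 42*E)
(U(1/(35 - 162), 10) - 535) - 28203 = ((3 + 42/(35 - 162)) - 535) - 28203 = ((3 + 42/(-127)) - 535) - 28203 = ((3 + 42*(-1/127)) - 535) - 28203 = ((3 - 42/127) - 535) - 28203 = (339/127 - 535) - 28203 = -67606/127 - 28203 = -3649387/127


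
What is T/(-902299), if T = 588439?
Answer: -588439/902299 ≈ -0.65215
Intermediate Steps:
T/(-902299) = 588439/(-902299) = 588439*(-1/902299) = -588439/902299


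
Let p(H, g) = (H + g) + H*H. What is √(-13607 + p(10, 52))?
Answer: I*√13445 ≈ 115.95*I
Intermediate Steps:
p(H, g) = H + g + H² (p(H, g) = (H + g) + H² = H + g + H²)
√(-13607 + p(10, 52)) = √(-13607 + (10 + 52 + 10²)) = √(-13607 + (10 + 52 + 100)) = √(-13607 + 162) = √(-13445) = I*√13445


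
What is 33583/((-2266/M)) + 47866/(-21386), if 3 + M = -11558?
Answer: 377412342771/2202758 ≈ 1.7134e+5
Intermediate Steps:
M = -11561 (M = -3 - 11558 = -11561)
33583/((-2266/M)) + 47866/(-21386) = 33583/((-2266/(-11561))) + 47866/(-21386) = 33583/((-2266*(-1/11561))) + 47866*(-1/21386) = 33583/(206/1051) - 23933/10693 = 33583*(1051/206) - 23933/10693 = 35295733/206 - 23933/10693 = 377412342771/2202758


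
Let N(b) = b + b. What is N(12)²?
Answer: 576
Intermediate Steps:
N(b) = 2*b
N(12)² = (2*12)² = 24² = 576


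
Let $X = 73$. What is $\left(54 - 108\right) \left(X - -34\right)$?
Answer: $-5778$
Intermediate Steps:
$\left(54 - 108\right) \left(X - -34\right) = \left(54 - 108\right) \left(73 - -34\right) = - 54 \left(73 + 34\right) = \left(-54\right) 107 = -5778$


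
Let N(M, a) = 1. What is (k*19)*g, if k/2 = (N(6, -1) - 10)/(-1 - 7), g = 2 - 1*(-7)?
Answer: 1539/4 ≈ 384.75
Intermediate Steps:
g = 9 (g = 2 + 7 = 9)
k = 9/4 (k = 2*((1 - 10)/(-1 - 7)) = 2*(-9/(-8)) = 2*(-9*(-⅛)) = 2*(9/8) = 9/4 ≈ 2.2500)
(k*19)*g = ((9/4)*19)*9 = (171/4)*9 = 1539/4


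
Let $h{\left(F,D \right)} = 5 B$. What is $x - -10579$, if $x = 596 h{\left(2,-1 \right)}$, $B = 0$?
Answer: $10579$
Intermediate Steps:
$h{\left(F,D \right)} = 0$ ($h{\left(F,D \right)} = 5 \cdot 0 = 0$)
$x = 0$ ($x = 596 \cdot 0 = 0$)
$x - -10579 = 0 - -10579 = 0 + 10579 = 10579$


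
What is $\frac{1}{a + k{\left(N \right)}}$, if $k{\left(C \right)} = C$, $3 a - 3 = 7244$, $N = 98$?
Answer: $\frac{3}{7541} \approx 0.00039783$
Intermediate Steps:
$a = \frac{7247}{3}$ ($a = 1 + \frac{1}{3} \cdot 7244 = 1 + \frac{7244}{3} = \frac{7247}{3} \approx 2415.7$)
$\frac{1}{a + k{\left(N \right)}} = \frac{1}{\frac{7247}{3} + 98} = \frac{1}{\frac{7541}{3}} = \frac{3}{7541}$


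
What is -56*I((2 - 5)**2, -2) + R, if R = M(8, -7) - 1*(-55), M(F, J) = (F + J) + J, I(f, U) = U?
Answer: 161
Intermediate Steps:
M(F, J) = F + 2*J
R = 49 (R = (8 + 2*(-7)) - 1*(-55) = (8 - 14) + 55 = -6 + 55 = 49)
-56*I((2 - 5)**2, -2) + R = -56*(-2) + 49 = 112 + 49 = 161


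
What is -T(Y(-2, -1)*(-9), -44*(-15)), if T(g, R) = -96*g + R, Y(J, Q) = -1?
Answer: 204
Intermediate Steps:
T(g, R) = R - 96*g
-T(Y(-2, -1)*(-9), -44*(-15)) = -(-44*(-15) - (-96)*(-9)) = -(660 - 96*9) = -(660 - 864) = -1*(-204) = 204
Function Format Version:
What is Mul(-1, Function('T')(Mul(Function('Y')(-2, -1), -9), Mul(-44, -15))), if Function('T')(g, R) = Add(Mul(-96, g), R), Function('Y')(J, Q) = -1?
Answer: 204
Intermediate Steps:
Function('T')(g, R) = Add(R, Mul(-96, g))
Mul(-1, Function('T')(Mul(Function('Y')(-2, -1), -9), Mul(-44, -15))) = Mul(-1, Add(Mul(-44, -15), Mul(-96, Mul(-1, -9)))) = Mul(-1, Add(660, Mul(-96, 9))) = Mul(-1, Add(660, -864)) = Mul(-1, -204) = 204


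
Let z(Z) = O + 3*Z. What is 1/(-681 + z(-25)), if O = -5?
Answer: -1/761 ≈ -0.0013141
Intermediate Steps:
z(Z) = -5 + 3*Z
1/(-681 + z(-25)) = 1/(-681 + (-5 + 3*(-25))) = 1/(-681 + (-5 - 75)) = 1/(-681 - 80) = 1/(-761) = -1/761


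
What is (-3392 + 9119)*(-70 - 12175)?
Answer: -70127115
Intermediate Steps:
(-3392 + 9119)*(-70 - 12175) = 5727*(-12245) = -70127115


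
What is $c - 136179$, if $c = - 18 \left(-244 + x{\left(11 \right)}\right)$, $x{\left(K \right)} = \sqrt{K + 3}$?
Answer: $-131787 - 18 \sqrt{14} \approx -1.3185 \cdot 10^{5}$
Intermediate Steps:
$x{\left(K \right)} = \sqrt{3 + K}$
$c = 4392 - 18 \sqrt{14}$ ($c = - 18 \left(-244 + \sqrt{3 + 11}\right) = - 18 \left(-244 + \sqrt{14}\right) = 4392 - 18 \sqrt{14} \approx 4324.6$)
$c - 136179 = \left(4392 - 18 \sqrt{14}\right) - 136179 = -131787 - 18 \sqrt{14}$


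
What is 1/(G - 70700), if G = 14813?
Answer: -1/55887 ≈ -1.7893e-5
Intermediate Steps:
1/(G - 70700) = 1/(14813 - 70700) = 1/(-55887) = -1/55887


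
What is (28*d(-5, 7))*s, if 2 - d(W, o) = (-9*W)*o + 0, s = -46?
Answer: 403144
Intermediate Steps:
d(W, o) = 2 + 9*W*o (d(W, o) = 2 - ((-9*W)*o + 0) = 2 - (-9*W*o + 0) = 2 - (-9)*W*o = 2 + 9*W*o)
(28*d(-5, 7))*s = (28*(2 + 9*(-5)*7))*(-46) = (28*(2 - 315))*(-46) = (28*(-313))*(-46) = -8764*(-46) = 403144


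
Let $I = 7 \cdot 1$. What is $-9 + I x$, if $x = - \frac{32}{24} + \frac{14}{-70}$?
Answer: $- \frac{296}{15} \approx -19.733$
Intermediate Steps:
$I = 7$
$x = - \frac{23}{15}$ ($x = \left(-32\right) \frac{1}{24} + 14 \left(- \frac{1}{70}\right) = - \frac{4}{3} - \frac{1}{5} = - \frac{23}{15} \approx -1.5333$)
$-9 + I x = -9 + 7 \left(- \frac{23}{15}\right) = -9 - \frac{161}{15} = - \frac{296}{15}$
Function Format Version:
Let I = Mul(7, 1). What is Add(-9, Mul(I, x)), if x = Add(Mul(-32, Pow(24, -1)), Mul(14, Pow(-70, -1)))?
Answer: Rational(-296, 15) ≈ -19.733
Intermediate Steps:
I = 7
x = Rational(-23, 15) (x = Add(Mul(-32, Rational(1, 24)), Mul(14, Rational(-1, 70))) = Add(Rational(-4, 3), Rational(-1, 5)) = Rational(-23, 15) ≈ -1.5333)
Add(-9, Mul(I, x)) = Add(-9, Mul(7, Rational(-23, 15))) = Add(-9, Rational(-161, 15)) = Rational(-296, 15)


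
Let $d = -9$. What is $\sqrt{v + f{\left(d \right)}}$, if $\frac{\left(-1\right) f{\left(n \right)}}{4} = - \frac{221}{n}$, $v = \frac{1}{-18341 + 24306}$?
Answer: $\frac{i \sqrt{31453749215}}{17895} \approx 9.9107 i$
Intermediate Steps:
$v = \frac{1}{5965} \approx 0.00016764$
$f{\left(n \right)} = \frac{884}{n}$ ($f{\left(n \right)} = - 4 \left(- \frac{221}{n}\right) = \frac{884}{n}$)
$\sqrt{v + f{\left(d \right)}} = \sqrt{\frac{1}{5965} + \frac{884}{-9}} = \sqrt{\frac{1}{5965} + 884 \left(- \frac{1}{9}\right)} = \sqrt{\frac{1}{5965} - \frac{884}{9}} = \sqrt{- \frac{5273051}{53685}} = \frac{i \sqrt{31453749215}}{17895}$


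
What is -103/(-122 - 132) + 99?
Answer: 25249/254 ≈ 99.406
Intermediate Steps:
-103/(-122 - 132) + 99 = -103/(-254) + 99 = -1/254*(-103) + 99 = 103/254 + 99 = 25249/254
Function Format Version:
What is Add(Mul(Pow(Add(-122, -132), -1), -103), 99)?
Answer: Rational(25249, 254) ≈ 99.406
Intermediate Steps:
Add(Mul(Pow(Add(-122, -132), -1), -103), 99) = Add(Mul(Pow(-254, -1), -103), 99) = Add(Mul(Rational(-1, 254), -103), 99) = Add(Rational(103, 254), 99) = Rational(25249, 254)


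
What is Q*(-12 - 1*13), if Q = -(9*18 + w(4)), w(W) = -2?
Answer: 4000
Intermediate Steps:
Q = -160 (Q = -(9*18 - 2) = -(162 - 2) = -1*160 = -160)
Q*(-12 - 1*13) = -160*(-12 - 1*13) = -160*(-12 - 13) = -160*(-25) = 4000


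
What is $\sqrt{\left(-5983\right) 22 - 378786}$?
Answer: $2 i \sqrt{127603} \approx 714.43 i$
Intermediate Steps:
$\sqrt{\left(-5983\right) 22 - 378786} = \sqrt{-131626 - 378786} = \sqrt{-510412} = 2 i \sqrt{127603}$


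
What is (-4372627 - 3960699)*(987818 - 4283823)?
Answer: 27466684162630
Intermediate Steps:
(-4372627 - 3960699)*(987818 - 4283823) = -8333326*(-3296005) = 27466684162630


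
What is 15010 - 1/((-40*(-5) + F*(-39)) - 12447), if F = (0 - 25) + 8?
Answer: 173875841/11584 ≈ 15010.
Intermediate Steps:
F = -17 (F = -25 + 8 = -17)
15010 - 1/((-40*(-5) + F*(-39)) - 12447) = 15010 - 1/((-40*(-5) - 17*(-39)) - 12447) = 15010 - 1/((200 + 663) - 12447) = 15010 - 1/(863 - 12447) = 15010 - 1/(-11584) = 15010 - 1*(-1/11584) = 15010 + 1/11584 = 173875841/11584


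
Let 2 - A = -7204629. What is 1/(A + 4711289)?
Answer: 1/11915920 ≈ 8.3921e-8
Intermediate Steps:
A = 7204631 (A = 2 - 1*(-7204629) = 2 + 7204629 = 7204631)
1/(A + 4711289) = 1/(7204631 + 4711289) = 1/11915920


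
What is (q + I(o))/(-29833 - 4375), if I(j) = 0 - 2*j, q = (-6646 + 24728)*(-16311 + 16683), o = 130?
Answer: -1681561/8552 ≈ -196.63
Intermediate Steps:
q = 6726504 (q = 18082*372 = 6726504)
I(j) = -2*j
(q + I(o))/(-29833 - 4375) = (6726504 - 2*130)/(-29833 - 4375) = (6726504 - 260)/(-34208) = 6726244*(-1/34208) = -1681561/8552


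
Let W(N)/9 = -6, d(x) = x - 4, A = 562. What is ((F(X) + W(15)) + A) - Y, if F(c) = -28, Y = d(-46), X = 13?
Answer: 530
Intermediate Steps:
d(x) = -4 + x
W(N) = -54 (W(N) = 9*(-6) = -54)
Y = -50 (Y = -4 - 46 = -50)
((F(X) + W(15)) + A) - Y = ((-28 - 54) + 562) - 1*(-50) = (-82 + 562) + 50 = 480 + 50 = 530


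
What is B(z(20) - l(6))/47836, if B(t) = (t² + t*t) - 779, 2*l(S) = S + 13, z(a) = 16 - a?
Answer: -829/95672 ≈ -0.0086650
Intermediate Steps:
l(S) = 13/2 + S/2 (l(S) = (S + 13)/2 = (13 + S)/2 = 13/2 + S/2)
B(t) = -779 + 2*t² (B(t) = (t² + t²) - 779 = 2*t² - 779 = -779 + 2*t²)
B(z(20) - l(6))/47836 = (-779 + 2*((16 - 1*20) - (13/2 + (½)*6))²)/47836 = (-779 + 2*((16 - 20) - (13/2 + 3))²)*(1/47836) = (-779 + 2*(-4 - 1*19/2)²)*(1/47836) = (-779 + 2*(-4 - 19/2)²)*(1/47836) = (-779 + 2*(-27/2)²)*(1/47836) = (-779 + 2*(729/4))*(1/47836) = (-779 + 729/2)*(1/47836) = -829/2*1/47836 = -829/95672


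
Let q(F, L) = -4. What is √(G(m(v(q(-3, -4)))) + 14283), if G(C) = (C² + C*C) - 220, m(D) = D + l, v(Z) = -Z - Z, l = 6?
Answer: 7*√295 ≈ 120.23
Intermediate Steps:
v(Z) = -2*Z
m(D) = 6 + D (m(D) = D + 6 = 6 + D)
G(C) = -220 + 2*C² (G(C) = (C² + C²) - 220 = 2*C² - 220 = -220 + 2*C²)
√(G(m(v(q(-3, -4)))) + 14283) = √((-220 + 2*(6 - 2*(-4))²) + 14283) = √((-220 + 2*(6 + 8)²) + 14283) = √((-220 + 2*14²) + 14283) = √((-220 + 2*196) + 14283) = √((-220 + 392) + 14283) = √(172 + 14283) = √14455 = 7*√295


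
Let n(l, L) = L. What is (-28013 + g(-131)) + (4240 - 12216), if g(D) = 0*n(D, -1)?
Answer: -35989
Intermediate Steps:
g(D) = 0 (g(D) = 0*(-1) = 0)
(-28013 + g(-131)) + (4240 - 12216) = (-28013 + 0) + (4240 - 12216) = -28013 - 7976 = -35989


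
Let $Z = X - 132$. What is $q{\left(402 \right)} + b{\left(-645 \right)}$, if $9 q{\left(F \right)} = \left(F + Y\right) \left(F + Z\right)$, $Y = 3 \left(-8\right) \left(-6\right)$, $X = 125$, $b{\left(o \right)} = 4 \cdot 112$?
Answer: $\frac{73234}{3} \approx 24411.0$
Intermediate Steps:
$b{\left(o \right)} = 448$
$Y = 144$ ($Y = \left(-24\right) \left(-6\right) = 144$)
$Z = -7$ ($Z = 125 - 132 = -7$)
$q{\left(F \right)} = \frac{\left(-7 + F\right) \left(144 + F\right)}{9}$ ($q{\left(F \right)} = \frac{\left(F + 144\right) \left(F - 7\right)}{9} = \frac{\left(144 + F\right) \left(-7 + F\right)}{9} = \frac{\left(-7 + F\right) \left(144 + F\right)}{9}$)
$q{\left(402 \right)} + b{\left(-645 \right)} = \left(-112 + \frac{402^{2}}{9} + \frac{137}{9} \cdot 402\right) + 448 = \left(-112 + \frac{1}{9} \cdot 161604 + \frac{18358}{3}\right) + 448 = \left(-112 + 17956 + \frac{18358}{3}\right) + 448 = \frac{71890}{3} + 448 = \frac{73234}{3}$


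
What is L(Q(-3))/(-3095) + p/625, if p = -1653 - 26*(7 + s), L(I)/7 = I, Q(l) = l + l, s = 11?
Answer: -1307649/386875 ≈ -3.3800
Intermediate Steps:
Q(l) = 2*l
L(I) = 7*I
p = -2121 (p = -1653 - 26*(7 + 11) = -1653 - 26*18 = -1653 - 1*468 = -1653 - 468 = -2121)
L(Q(-3))/(-3095) + p/625 = (7*(2*(-3)))/(-3095) - 2121/625 = (7*(-6))*(-1/3095) - 2121*1/625 = -42*(-1/3095) - 2121/625 = 42/3095 - 2121/625 = -1307649/386875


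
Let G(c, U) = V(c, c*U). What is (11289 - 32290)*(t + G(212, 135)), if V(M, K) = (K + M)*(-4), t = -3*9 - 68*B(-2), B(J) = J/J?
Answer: 2423998423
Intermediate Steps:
B(J) = 1
t = -95 (t = -3*9 - 68*1 = -27 - 68 = -95)
V(M, K) = -4*K - 4*M
G(c, U) = -4*c - 4*U*c (G(c, U) = -4*c*U - 4*c = -4*U*c - 4*c = -4*c - 4*U*c)
(11289 - 32290)*(t + G(212, 135)) = (11289 - 32290)*(-95 + 4*212*(-1 - 1*135)) = -21001*(-95 + 4*212*(-1 - 135)) = -21001*(-95 + 4*212*(-136)) = -21001*(-95 - 115328) = -21001*(-115423) = 2423998423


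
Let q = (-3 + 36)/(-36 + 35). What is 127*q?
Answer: -4191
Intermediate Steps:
q = -33 (q = 33/(-1) = 33*(-1) = -33)
127*q = 127*(-33) = -4191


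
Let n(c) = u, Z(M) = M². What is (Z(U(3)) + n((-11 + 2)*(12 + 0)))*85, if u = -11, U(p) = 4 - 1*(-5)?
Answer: 5950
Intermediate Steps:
U(p) = 9 (U(p) = 4 + 5 = 9)
n(c) = -11
(Z(U(3)) + n((-11 + 2)*(12 + 0)))*85 = (9² - 11)*85 = (81 - 11)*85 = 70*85 = 5950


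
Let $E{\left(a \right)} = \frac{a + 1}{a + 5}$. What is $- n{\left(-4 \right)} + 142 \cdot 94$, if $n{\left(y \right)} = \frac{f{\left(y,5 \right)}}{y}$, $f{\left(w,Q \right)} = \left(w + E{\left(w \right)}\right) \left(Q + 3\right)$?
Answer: $13334$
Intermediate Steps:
$E{\left(a \right)} = \frac{1 + a}{5 + a}$
$f{\left(w,Q \right)} = \left(3 + Q\right) \left(w + \frac{1 + w}{5 + w}\right)$ ($f{\left(w,Q \right)} = \left(w + \frac{1 + w}{5 + w}\right) \left(Q + 3\right) = \left(w + \frac{1 + w}{5 + w}\right) \left(3 + Q\right) = \left(3 + Q\right) \left(w + \frac{1 + w}{5 + w}\right)$)
$n{\left(y \right)} = \frac{8 + 8 y + 8 y \left(5 + y\right)}{y \left(5 + y\right)}$ ($n{\left(y \right)} = \frac{\frac{1}{5 + y} \left(3 + 3 y + 5 \left(1 + y\right) + y \left(3 + 5\right) \left(5 + y\right)\right)}{y} = \frac{\frac{1}{5 + y} \left(3 + 3 y + \left(5 + 5 y\right) + y 8 \left(5 + y\right)\right)}{y} = \frac{\frac{1}{5 + y} \left(3 + 3 y + \left(5 + 5 y\right) + 8 y \left(5 + y\right)\right)}{y} = \frac{\frac{1}{5 + y} \left(8 + 8 y + 8 y \left(5 + y\right)\right)}{y} = \frac{8 + 8 y + 8 y \left(5 + y\right)}{y \left(5 + y\right)}$)
$- n{\left(-4 \right)} + 142 \cdot 94 = - \frac{8 \left(1 + \left(-4\right)^{2} + 6 \left(-4\right)\right)}{\left(-4\right) \left(5 - 4\right)} + 142 \cdot 94 = - \frac{8 \left(-1\right) \left(1 + 16 - 24\right)}{4 \cdot 1} + 13348 = - \frac{8 \left(-1\right) 1 \left(-7\right)}{4} + 13348 = \left(-1\right) 14 + 13348 = -14 + 13348 = 13334$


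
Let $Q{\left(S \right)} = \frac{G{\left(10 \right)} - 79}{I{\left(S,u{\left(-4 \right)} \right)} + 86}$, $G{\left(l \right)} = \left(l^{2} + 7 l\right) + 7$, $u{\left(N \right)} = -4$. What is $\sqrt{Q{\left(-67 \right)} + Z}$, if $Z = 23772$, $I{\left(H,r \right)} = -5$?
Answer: $\frac{\sqrt{1925630}}{9} \approx 154.19$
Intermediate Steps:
$G{\left(l \right)} = 7 + l^{2} + 7 l$
$Q{\left(S \right)} = \frac{98}{81}$ ($Q{\left(S \right)} = \frac{\left(7 + 10^{2} + 7 \cdot 10\right) - 79}{-5 + 86} = \frac{\left(7 + 100 + 70\right) - 79}{81} = \left(177 - 79\right) \frac{1}{81} = 98 \cdot \frac{1}{81} = \frac{98}{81}$)
$\sqrt{Q{\left(-67 \right)} + Z} = \sqrt{\frac{98}{81} + 23772} = \sqrt{\frac{1925630}{81}} = \frac{\sqrt{1925630}}{9}$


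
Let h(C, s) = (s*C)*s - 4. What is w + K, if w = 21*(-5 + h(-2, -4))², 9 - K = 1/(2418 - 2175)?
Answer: 8580329/243 ≈ 35310.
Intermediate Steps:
h(C, s) = -4 + C*s² (h(C, s) = (C*s)*s - 4 = C*s² - 4 = -4 + C*s²)
K = 2186/243 (K = 9 - 1/(2418 - 2175) = 9 - 1/243 = 2186/243 ≈ 8.9959)
w = 35301 (w = 21*(-5 + (-4 - 2*(-4)²))² = 21*(-5 + (-4 - 2*16))² = 21*(-5 + (-4 - 32))² = 21*(-5 - 36)² = 21*(-41)² = 21*1681 = 35301)
w + K = 35301 + 2186/243 = 8580329/243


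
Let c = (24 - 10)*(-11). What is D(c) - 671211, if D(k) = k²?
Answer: -647495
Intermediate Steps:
c = -154 (c = 14*(-11) = -154)
D(c) - 671211 = (-154)² - 671211 = 23716 - 671211 = -647495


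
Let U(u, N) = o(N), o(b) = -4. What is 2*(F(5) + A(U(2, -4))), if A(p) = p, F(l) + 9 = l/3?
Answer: -68/3 ≈ -22.667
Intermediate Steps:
F(l) = -9 + l/3
U(u, N) = -4
2*(F(5) + A(U(2, -4))) = 2*((-9 + (⅓)*5) - 4) = 2*((-9 + 5/3) - 4) = 2*(-22/3 - 4) = 2*(-34/3) = -68/3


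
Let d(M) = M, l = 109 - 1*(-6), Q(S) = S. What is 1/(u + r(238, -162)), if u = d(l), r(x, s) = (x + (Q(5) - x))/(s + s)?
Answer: 324/37255 ≈ 0.0086968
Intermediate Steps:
l = 115 (l = 109 + 6 = 115)
r(x, s) = 5/(2*s) (r(x, s) = (x + (5 - x))/(s + s) = 5/((2*s)) = 5*(1/(2*s)) = 5/(2*s))
u = 115
1/(u + r(238, -162)) = 1/(115 + (5/2)/(-162)) = 1/(115 + (5/2)*(-1/162)) = 1/(115 - 5/324) = 1/(37255/324) = 324/37255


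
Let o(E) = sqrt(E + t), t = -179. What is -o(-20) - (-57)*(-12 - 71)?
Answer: -4731 - I*sqrt(199) ≈ -4731.0 - 14.107*I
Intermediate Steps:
o(E) = sqrt(-179 + E) (o(E) = sqrt(E - 179) = sqrt(-179 + E))
-o(-20) - (-57)*(-12 - 71) = -sqrt(-179 - 20) - (-57)*(-12 - 71) = -sqrt(-199) - (-57)*(-83) = -I*sqrt(199) - 1*4731 = -I*sqrt(199) - 4731 = -4731 - I*sqrt(199)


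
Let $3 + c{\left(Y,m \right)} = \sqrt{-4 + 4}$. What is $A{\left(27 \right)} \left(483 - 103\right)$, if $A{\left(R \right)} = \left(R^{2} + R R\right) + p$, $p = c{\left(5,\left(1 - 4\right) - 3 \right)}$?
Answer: $552900$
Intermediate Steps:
$c{\left(Y,m \right)} = -3$ ($c{\left(Y,m \right)} = -3 + \sqrt{-4 + 4} = -3 + \sqrt{0} = -3 + 0 = -3$)
$p = -3$
$A{\left(R \right)} = -3 + 2 R^{2}$ ($A{\left(R \right)} = \left(R^{2} + R R\right) - 3 = \left(R^{2} + R^{2}\right) - 3 = 2 R^{2} - 3 = -3 + 2 R^{2}$)
$A{\left(27 \right)} \left(483 - 103\right) = \left(-3 + 2 \cdot 27^{2}\right) \left(483 - 103\right) = \left(-3 + 2 \cdot 729\right) 380 = \left(-3 + 1458\right) 380 = 1455 \cdot 380 = 552900$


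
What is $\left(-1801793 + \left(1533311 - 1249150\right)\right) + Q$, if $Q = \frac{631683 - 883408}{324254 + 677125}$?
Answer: $- \frac{1519725066253}{1001379} \approx -1.5176 \cdot 10^{6}$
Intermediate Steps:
$Q = - \frac{251725}{1001379} \approx -0.25138$
$\left(-1801793 + \left(1533311 - 1249150\right)\right) + Q = \left(-1801793 + \left(1533311 - 1249150\right)\right) - \frac{251725}{1001379} = \left(-1801793 + 284161\right) - \frac{251725}{1001379} = -1517632 - \frac{251725}{1001379} = - \frac{1519725066253}{1001379}$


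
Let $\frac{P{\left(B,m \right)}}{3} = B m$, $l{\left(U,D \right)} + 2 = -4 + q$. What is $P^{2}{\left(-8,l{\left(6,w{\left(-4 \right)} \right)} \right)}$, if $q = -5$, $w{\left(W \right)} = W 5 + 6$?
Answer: $69696$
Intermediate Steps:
$w{\left(W \right)} = 6 + 5 W$ ($w{\left(W \right)} = 5 W + 6 = 6 + 5 W$)
$l{\left(U,D \right)} = -11$ ($l{\left(U,D \right)} = -2 - 9 = -11$)
$P{\left(B,m \right)} = 3 B m$
$P^{2}{\left(-8,l{\left(6,w{\left(-4 \right)} \right)} \right)} = \left(3 \left(-8\right) \left(-11\right)\right)^{2} = 264^{2} = 69696$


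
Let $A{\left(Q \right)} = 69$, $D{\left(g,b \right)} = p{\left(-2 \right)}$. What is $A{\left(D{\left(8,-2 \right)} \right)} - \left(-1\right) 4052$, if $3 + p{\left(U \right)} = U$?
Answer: $4121$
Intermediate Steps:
$p{\left(U \right)} = -3 + U$
$D{\left(g,b \right)} = -5$ ($D{\left(g,b \right)} = -3 - 2 = -5$)
$A{\left(D{\left(8,-2 \right)} \right)} - \left(-1\right) 4052 = 69 - \left(-1\right) 4052 = 69 - -4052 = 69 + 4052 = 4121$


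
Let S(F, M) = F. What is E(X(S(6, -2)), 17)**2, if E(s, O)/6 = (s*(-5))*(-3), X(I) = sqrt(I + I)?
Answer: 97200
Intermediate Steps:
X(I) = sqrt(2)*sqrt(I) (X(I) = sqrt(2*I) = sqrt(2)*sqrt(I))
E(s, O) = 90*s (E(s, O) = 6*((s*(-5))*(-3)) = 6*(-5*s*(-3)) = 6*(15*s) = 90*s)
E(X(S(6, -2)), 17)**2 = (90*(sqrt(2)*sqrt(6)))**2 = (90*(2*sqrt(3)))**2 = (180*sqrt(3))**2 = 97200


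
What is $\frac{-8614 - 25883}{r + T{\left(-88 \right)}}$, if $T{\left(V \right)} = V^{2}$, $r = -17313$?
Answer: $\frac{34497}{9569} \approx 3.6051$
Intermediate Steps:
$\frac{-8614 - 25883}{r + T{\left(-88 \right)}} = \frac{-8614 - 25883}{-17313 + \left(-88\right)^{2}} = - \frac{34497}{-17313 + 7744} = - \frac{34497}{-9569} = \left(-34497\right) \left(- \frac{1}{9569}\right) = \frac{34497}{9569}$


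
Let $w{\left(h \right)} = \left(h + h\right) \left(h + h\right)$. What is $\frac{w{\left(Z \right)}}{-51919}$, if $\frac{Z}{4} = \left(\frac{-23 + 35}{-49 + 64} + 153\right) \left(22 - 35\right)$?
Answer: $- \frac{6396160576}{1297975} \approx -4927.8$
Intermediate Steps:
$Z = - \frac{39988}{5}$ ($Z = 4 \left(\frac{-23 + 35}{-49 + 64} + 153\right) \left(22 - 35\right) = 4 \left(\frac{12}{15} + 153\right) \left(-13\right) = 4 \left(12 \cdot \frac{1}{15} + 153\right) \left(-13\right) = 4 \left(\frac{4}{5} + 153\right) \left(-13\right) = 4 \cdot \frac{769}{5} \left(-13\right) = 4 \left(- \frac{9997}{5}\right) = - \frac{39988}{5} \approx -7997.6$)
$w{\left(h \right)} = 4 h^{2}$ ($w{\left(h \right)} = 2 h 2 h = 4 h^{2}$)
$\frac{w{\left(Z \right)}}{-51919} = \frac{4 \left(- \frac{39988}{5}\right)^{2}}{-51919} = 4 \cdot \frac{1599040144}{25} \left(- \frac{1}{51919}\right) = \frac{6396160576}{25} \left(- \frac{1}{51919}\right) = - \frac{6396160576}{1297975}$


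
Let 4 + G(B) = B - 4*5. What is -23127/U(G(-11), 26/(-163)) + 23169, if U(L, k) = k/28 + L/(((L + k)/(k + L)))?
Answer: 1903585041/79883 ≈ 23830.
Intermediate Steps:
G(B) = -24 + B (G(B) = -4 + (B - 4*5) = -4 + (B - 20) = -4 + (-20 + B) = -24 + B)
U(L, k) = L + k/28 (U(L, k) = k*(1/28) + L/(((L + k)/(L + k))) = k/28 + L/1 = k/28 + L*1 = k/28 + L = L + k/28)
-23127/U(G(-11), 26/(-163)) + 23169 = -23127/((-24 - 11) + (26/(-163))/28) + 23169 = -23127/(-35 + (26*(-1/163))/28) + 23169 = -23127/(-35 + (1/28)*(-26/163)) + 23169 = -23127/(-35 - 13/2282) + 23169 = -23127/(-79883/2282) + 23169 = -23127*(-2282/79883) + 23169 = 52775814/79883 + 23169 = 1903585041/79883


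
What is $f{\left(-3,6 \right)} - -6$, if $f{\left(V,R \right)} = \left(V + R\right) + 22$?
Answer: $31$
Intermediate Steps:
$f{\left(V,R \right)} = 22 + R + V$ ($f{\left(V,R \right)} = \left(R + V\right) + 22 = 22 + R + V$)
$f{\left(-3,6 \right)} - -6 = \left(22 + 6 - 3\right) - -6 = 25 + 6 = 31$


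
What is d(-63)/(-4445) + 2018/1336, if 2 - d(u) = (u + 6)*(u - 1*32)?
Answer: 8100889/2969260 ≈ 2.7283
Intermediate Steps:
d(u) = 2 - (-32 + u)*(6 + u) (d(u) = 2 - (u + 6)*(u - 1*32) = 2 - (6 + u)*(u - 32) = 2 - (6 + u)*(-32 + u) = 2 - (-32 + u)*(6 + u))
d(-63)/(-4445) + 2018/1336 = (194 - 1*(-63)² + 26*(-63))/(-4445) + 2018/1336 = (194 - 1*3969 - 1638)*(-1/4445) + 2018*(1/1336) = (194 - 3969 - 1638)*(-1/4445) + 1009/668 = -5413*(-1/4445) + 1009/668 = 5413/4445 + 1009/668 = 8100889/2969260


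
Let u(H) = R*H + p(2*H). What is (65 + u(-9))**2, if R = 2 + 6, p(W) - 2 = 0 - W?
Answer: 169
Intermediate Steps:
p(W) = 2 - W (p(W) = 2 + (0 - W) = 2 - W)
R = 8
u(H) = 2 + 6*H (u(H) = 8*H + (2 - 2*H) = 2 + 6*H)
(65 + u(-9))**2 = (65 + (2 + 6*(-9)))**2 = (65 + (2 - 54))**2 = (65 - 52)**2 = 13**2 = 169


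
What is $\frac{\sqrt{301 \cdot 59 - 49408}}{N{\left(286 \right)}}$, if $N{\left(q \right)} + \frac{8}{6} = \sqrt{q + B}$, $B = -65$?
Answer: $\frac{9 i \sqrt{6994429}}{1973} + \frac{12 i \sqrt{31649}}{1973} \approx 13.146 i$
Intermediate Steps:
$N{\left(q \right)} = - \frac{4}{3} + \sqrt{-65 + q}$ ($N{\left(q \right)} = - \frac{4}{3} + \sqrt{q - 65} = - \frac{4}{3} + \sqrt{-65 + q}$)
$\frac{\sqrt{301 \cdot 59 - 49408}}{N{\left(286 \right)}} = \frac{\sqrt{301 \cdot 59 - 49408}}{- \frac{4}{3} + \sqrt{-65 + 286}} = \frac{\sqrt{17759 - 49408}}{- \frac{4}{3} + \sqrt{221}} = \frac{\sqrt{-31649}}{- \frac{4}{3} + \sqrt{221}} = \frac{i \sqrt{31649}}{- \frac{4}{3} + \sqrt{221}}$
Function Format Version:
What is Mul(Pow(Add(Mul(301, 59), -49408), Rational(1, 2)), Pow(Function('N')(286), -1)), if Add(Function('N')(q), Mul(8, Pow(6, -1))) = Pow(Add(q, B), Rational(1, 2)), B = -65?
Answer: Add(Mul(Rational(9, 1973), I, Pow(6994429, Rational(1, 2))), Mul(Rational(12, 1973), I, Pow(31649, Rational(1, 2)))) ≈ Mul(13.146, I)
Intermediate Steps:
Function('N')(q) = Add(Rational(-4, 3), Pow(Add(-65, q), Rational(1, 2))) (Function('N')(q) = Add(Rational(-4, 3), Pow(Add(q, -65), Rational(1, 2))) = Add(Rational(-4, 3), Pow(Add(-65, q), Rational(1, 2))))
Mul(Pow(Add(Mul(301, 59), -49408), Rational(1, 2)), Pow(Function('N')(286), -1)) = Mul(Pow(Add(Mul(301, 59), -49408), Rational(1, 2)), Pow(Add(Rational(-4, 3), Pow(Add(-65, 286), Rational(1, 2))), -1)) = Mul(Pow(Add(17759, -49408), Rational(1, 2)), Pow(Add(Rational(-4, 3), Pow(221, Rational(1, 2))), -1)) = Mul(Pow(-31649, Rational(1, 2)), Pow(Add(Rational(-4, 3), Pow(221, Rational(1, 2))), -1)) = Mul(Mul(I, Pow(31649, Rational(1, 2))), Pow(Add(Rational(-4, 3), Pow(221, Rational(1, 2))), -1)) = Mul(I, Pow(31649, Rational(1, 2)), Pow(Add(Rational(-4, 3), Pow(221, Rational(1, 2))), -1))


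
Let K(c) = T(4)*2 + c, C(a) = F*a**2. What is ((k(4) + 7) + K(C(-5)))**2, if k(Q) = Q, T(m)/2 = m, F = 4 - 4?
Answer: 729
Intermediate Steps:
F = 0
T(m) = 2*m
C(a) = 0 (C(a) = 0*a**2 = 0)
K(c) = 16 + c (K(c) = (2*4)*2 + c = 8*2 + c = 16 + c)
((k(4) + 7) + K(C(-5)))**2 = ((4 + 7) + (16 + 0))**2 = (11 + 16)**2 = 27**2 = 729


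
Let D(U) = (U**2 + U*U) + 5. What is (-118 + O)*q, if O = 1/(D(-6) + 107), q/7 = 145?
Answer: -22036665/184 ≈ -1.1976e+5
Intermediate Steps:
q = 1015 (q = 7*145 = 1015)
D(U) = 5 + 2*U**2 (D(U) = (U**2 + U**2) + 5 = 2*U**2 + 5 = 5 + 2*U**2)
O = 1/184 (O = 1/((5 + 2*(-6)**2) + 107) = 1/((5 + 2*36) + 107) = 1/((5 + 72) + 107) = 1/(77 + 107) = 1/184 ≈ 0.0054348)
(-118 + O)*q = (-118 + 1/184)*1015 = -21711/184*1015 = -22036665/184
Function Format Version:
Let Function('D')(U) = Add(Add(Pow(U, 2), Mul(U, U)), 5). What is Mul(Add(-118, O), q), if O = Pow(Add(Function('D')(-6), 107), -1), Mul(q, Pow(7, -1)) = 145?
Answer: Rational(-22036665, 184) ≈ -1.1976e+5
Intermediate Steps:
q = 1015 (q = Mul(7, 145) = 1015)
Function('D')(U) = Add(5, Mul(2, Pow(U, 2))) (Function('D')(U) = Add(Add(Pow(U, 2), Pow(U, 2)), 5) = Add(Mul(2, Pow(U, 2)), 5) = Add(5, Mul(2, Pow(U, 2))))
O = Rational(1, 184) (O = Pow(Add(Add(5, Mul(2, Pow(-6, 2))), 107), -1) = Pow(Add(Add(5, Mul(2, 36)), 107), -1) = Pow(Add(Add(5, 72), 107), -1) = Pow(Add(77, 107), -1) = Pow(184, -1) = Rational(1, 184) ≈ 0.0054348)
Mul(Add(-118, O), q) = Mul(Add(-118, Rational(1, 184)), 1015) = Mul(Rational(-21711, 184), 1015) = Rational(-22036665, 184)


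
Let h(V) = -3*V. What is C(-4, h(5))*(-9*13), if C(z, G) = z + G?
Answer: 2223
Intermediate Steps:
C(z, G) = G + z
C(-4, h(5))*(-9*13) = (-3*5 - 4)*(-9*13) = (-15 - 4)*(-117) = -19*(-117) = 2223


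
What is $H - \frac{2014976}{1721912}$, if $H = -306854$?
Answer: $- \frac{66047199978}{215239} \approx -3.0686 \cdot 10^{5}$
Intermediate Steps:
$H - \frac{2014976}{1721912} = -306854 - \frac{2014976}{1721912} = -306854 - \frac{251872}{215239} = - \frac{66047199978}{215239}$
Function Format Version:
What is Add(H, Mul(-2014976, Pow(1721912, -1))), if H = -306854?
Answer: Rational(-66047199978, 215239) ≈ -3.0686e+5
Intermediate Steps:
Add(H, Mul(-2014976, Pow(1721912, -1))) = Add(-306854, Mul(-2014976, Pow(1721912, -1))) = Add(-306854, Mul(-2014976, Rational(1, 1721912))) = Add(-306854, Rational(-251872, 215239)) = Rational(-66047199978, 215239)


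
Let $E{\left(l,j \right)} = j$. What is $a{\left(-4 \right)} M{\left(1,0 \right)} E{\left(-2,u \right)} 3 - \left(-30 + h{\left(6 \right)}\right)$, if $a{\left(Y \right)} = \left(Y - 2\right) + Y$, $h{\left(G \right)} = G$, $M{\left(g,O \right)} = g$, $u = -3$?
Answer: $114$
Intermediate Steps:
$a{\left(Y \right)} = -2 + 2 Y$ ($a{\left(Y \right)} = \left(-2 + Y\right) + Y = -2 + 2 Y$)
$a{\left(-4 \right)} M{\left(1,0 \right)} E{\left(-2,u \right)} 3 - \left(-30 + h{\left(6 \right)}\right) = \left(-2 + 2 \left(-4\right)\right) 1 \left(-3\right) 3 + \left(30 - 6\right) = \left(-2 - 8\right) \left(\left(-3\right) 3\right) + \left(30 - 6\right) = \left(-10\right) \left(-9\right) + 24 = 90 + 24 = 114$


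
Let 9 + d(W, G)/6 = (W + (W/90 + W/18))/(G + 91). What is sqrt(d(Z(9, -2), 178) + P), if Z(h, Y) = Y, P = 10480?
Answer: sqrt(18860808570)/1345 ≈ 102.11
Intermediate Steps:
d(W, G) = -54 + 32*W/(5*(91 + G)) (d(W, G) = -54 + 6*((W + (W/90 + W/18))/(G + 91)) = -54 + 6*((W + (W*(1/90) + W*(1/18)))/(91 + G)) = -54 + 6*((W + (W/90 + W/18))/(91 + G)) = -54 + 6*((W + W/15)/(91 + G)) = -54 + 6*((16*W/15)/(91 + G)) = -54 + 6*(16*W/(15*(91 + G))) = -54 + 32*W/(5*(91 + G)))
sqrt(d(Z(9, -2), 178) + P) = sqrt(2*(-12285 - 135*178 + 16*(-2))/(5*(91 + 178)) + 10480) = sqrt((2/5)*(-12285 - 24030 - 32)/269 + 10480) = sqrt((2/5)*(1/269)*(-36347) + 10480) = sqrt(-72694/1345 + 10480) = sqrt(14022906/1345) = sqrt(18860808570)/1345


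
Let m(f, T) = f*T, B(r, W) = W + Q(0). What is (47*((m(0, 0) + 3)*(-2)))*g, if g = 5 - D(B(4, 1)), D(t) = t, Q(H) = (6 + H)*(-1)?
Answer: -2820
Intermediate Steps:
Q(H) = -6 - H
B(r, W) = -6 + W (B(r, W) = W + (-6 - 1*0) = W + (-6 + 0) = W - 6 = -6 + W)
m(f, T) = T*f
g = 10 (g = 5 - (-6 + 1) = 5 - 1*(-5) = 5 + 5 = 10)
(47*((m(0, 0) + 3)*(-2)))*g = (47*((0*0 + 3)*(-2)))*10 = (47*((0 + 3)*(-2)))*10 = (47*(3*(-2)))*10 = (47*(-6))*10 = -282*10 = -2820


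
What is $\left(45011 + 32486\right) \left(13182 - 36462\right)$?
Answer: $-1804130160$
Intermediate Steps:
$\left(45011 + 32486\right) \left(13182 - 36462\right) = 77497 \left(-23280\right) = -1804130160$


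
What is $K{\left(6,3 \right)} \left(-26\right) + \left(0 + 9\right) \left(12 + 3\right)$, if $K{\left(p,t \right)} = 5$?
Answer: $5$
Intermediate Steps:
$K{\left(6,3 \right)} \left(-26\right) + \left(0 + 9\right) \left(12 + 3\right) = 5 \left(-26\right) + \left(0 + 9\right) \left(12 + 3\right) = -130 + 9 \cdot 15 = -130 + 135 = 5$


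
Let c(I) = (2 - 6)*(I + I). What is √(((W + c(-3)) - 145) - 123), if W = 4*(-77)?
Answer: 2*I*√138 ≈ 23.495*I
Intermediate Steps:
c(I) = -8*I
W = -308
√(((W + c(-3)) - 145) - 123) = √(((-308 - 8*(-3)) - 145) - 123) = √(((-308 + 24) - 145) - 123) = √((-284 - 145) - 123) = √(-429 - 123) = √(-552) = 2*I*√138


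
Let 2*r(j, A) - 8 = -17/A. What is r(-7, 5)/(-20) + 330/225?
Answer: 811/600 ≈ 1.3517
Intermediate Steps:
r(j, A) = 4 - 17/(2*A) (r(j, A) = 4 + (-17/A)/2 = 4 - 17/(2*A))
r(-7, 5)/(-20) + 330/225 = (4 - 17/2/5)/(-20) + 330/225 = (4 - 17/2*⅕)*(-1/20) + 330*(1/225) = (4 - 17/10)*(-1/20) + 22/15 = (23/10)*(-1/20) + 22/15 = -23/200 + 22/15 = 811/600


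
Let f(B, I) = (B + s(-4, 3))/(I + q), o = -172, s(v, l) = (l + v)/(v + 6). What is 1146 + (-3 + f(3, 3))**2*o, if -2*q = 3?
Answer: 7562/9 ≈ 840.22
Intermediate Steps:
s(v, l) = (l + v)/(6 + v)
q = -3/2 (q = -1/2*3 = -3/2 ≈ -1.5000)
f(B, I) = (-1/2 + B)/(-3/2 + I) (f(B, I) = (B + (3 - 4)/(6 - 4))/(I - 3/2) = (B - 1/2)/(-3/2 + I) = (-1/2 + B)/(-3/2 + I))
1146 + (-3 + f(3, 3))**2*o = 1146 + (-3 + (-1 + 2*3)/(-3 + 2*3))**2*(-172) = 1146 + (-3 + (-1 + 6)/(-3 + 6))**2*(-172) = 1146 + (-3 + 5/3)**2*(-172) = 1146 + (-4/3)**2*(-172) = 1146 + (16/9)*(-172) = 1146 - 2752/9 = 7562/9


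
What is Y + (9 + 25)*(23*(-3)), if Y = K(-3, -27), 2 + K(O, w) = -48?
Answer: -2396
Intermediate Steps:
K(O, w) = -50 (K(O, w) = -2 - 48 = -50)
Y = -50
Y + (9 + 25)*(23*(-3)) = -50 + (9 + 25)*(23*(-3)) = -50 + 34*(-69) = -50 - 2346 = -2396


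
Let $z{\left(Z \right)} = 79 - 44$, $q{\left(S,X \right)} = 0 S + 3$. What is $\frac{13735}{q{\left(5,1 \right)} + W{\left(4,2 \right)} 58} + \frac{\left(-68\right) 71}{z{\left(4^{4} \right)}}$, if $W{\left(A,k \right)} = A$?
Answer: $- \frac{130771}{1645} \approx -79.496$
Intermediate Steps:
$q{\left(S,X \right)} = 3$ ($q{\left(S,X \right)} = 0 + 3 = 3$)
$z{\left(Z \right)} = 35$ ($z{\left(Z \right)} = 79 - 44 = 35$)
$\frac{13735}{q{\left(5,1 \right)} + W{\left(4,2 \right)} 58} + \frac{\left(-68\right) 71}{z{\left(4^{4} \right)}} = \frac{13735}{3 + 4 \cdot 58} + \frac{\left(-68\right) 71}{35} = \frac{13735}{3 + 232} - \frac{4828}{35} = \frac{13735}{235} - \frac{4828}{35} = 13735 \cdot \frac{1}{235} - \frac{4828}{35} = \frac{2747}{47} - \frac{4828}{35} = - \frac{130771}{1645}$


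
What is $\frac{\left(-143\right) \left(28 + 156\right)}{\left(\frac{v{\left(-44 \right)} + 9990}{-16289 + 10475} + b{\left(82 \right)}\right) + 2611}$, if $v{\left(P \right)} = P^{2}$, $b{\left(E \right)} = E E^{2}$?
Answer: $- \frac{38244492}{805205495} \approx -0.047497$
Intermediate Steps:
$b{\left(E \right)} = E^{3}$
$\frac{\left(-143\right) \left(28 + 156\right)}{\left(\frac{v{\left(-44 \right)} + 9990}{-16289 + 10475} + b{\left(82 \right)}\right) + 2611} = \frac{\left(-143\right) \left(28 + 156\right)}{\left(\frac{\left(-44\right)^{2} + 9990}{-16289 + 10475} + 82^{3}\right) + 2611} = \frac{\left(-143\right) 184}{\left(\frac{1936 + 9990}{-5814} + 551368\right) + 2611} = - \frac{26312}{\left(11926 \left(- \frac{1}{5814}\right) + 551368\right) + 2611} = - \frac{26312}{\left(- \frac{5963}{2907} + 551368\right) + 2611} = - \frac{26312}{\frac{1602820813}{2907} + 2611} = - \frac{26312}{\frac{1610410990}{2907}} = \left(-26312\right) \frac{2907}{1610410990} = - \frac{38244492}{805205495}$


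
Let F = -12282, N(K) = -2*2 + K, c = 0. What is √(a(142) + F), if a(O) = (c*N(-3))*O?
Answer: I*√12282 ≈ 110.82*I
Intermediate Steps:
N(K) = -4 + K
a(O) = 0 (a(O) = (0*(-4 - 3))*O = (0*(-7))*O = 0*O = 0)
√(a(142) + F) = √(0 - 12282) = √(-12282) = I*√12282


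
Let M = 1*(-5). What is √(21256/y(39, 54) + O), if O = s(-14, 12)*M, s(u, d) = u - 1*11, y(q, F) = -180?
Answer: √1555/15 ≈ 2.6289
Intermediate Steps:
s(u, d) = -11 + u (s(u, d) = u - 11 = -11 + u)
M = -5
O = 125 (O = (-11 - 14)*(-5) = -25*(-5) = 125)
√(21256/y(39, 54) + O) = √(21256/(-180) + 125) = √(21256*(-1/180) + 125) = √(-5314/45 + 125) = √(311/45) = √1555/15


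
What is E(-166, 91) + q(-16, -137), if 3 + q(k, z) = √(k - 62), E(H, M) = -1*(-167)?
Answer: 164 + I*√78 ≈ 164.0 + 8.8318*I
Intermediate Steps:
E(H, M) = 167
q(k, z) = -3 + √(-62 + k) (q(k, z) = -3 + √(k - 62) = -3 + √(-62 + k))
E(-166, 91) + q(-16, -137) = 167 + (-3 + √(-62 - 16)) = 167 + (-3 + √(-78)) = 167 + (-3 + I*√78) = 164 + I*√78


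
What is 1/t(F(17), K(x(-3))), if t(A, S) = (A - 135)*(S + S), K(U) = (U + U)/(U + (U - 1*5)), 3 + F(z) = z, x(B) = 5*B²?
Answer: -17/4356 ≈ -0.0039027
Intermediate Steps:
F(z) = -3 + z
K(U) = 2*U/(-5 + 2*U) (K(U) = (2*U)/(U + (U - 5)) = (2*U)/(U + (-5 + U)) = (2*U)/(-5 + 2*U) = 2*U/(-5 + 2*U))
t(A, S) = 2*S*(-135 + A) (t(A, S) = (-135 + A)*(2*S) = 2*S*(-135 + A))
1/t(F(17), K(x(-3))) = 1/(2*(2*(5*(-3)²)/(-5 + 2*(5*(-3)²)))*(-135 + (-3 + 17))) = 1/(2*(2*(5*9)/(-5 + 2*(5*9)))*(-135 + 14)) = 1/(2*(2*45/(-5 + 2*45))*(-121)) = 1/(2*(2*45/(-5 + 90))*(-121)) = 1/(2*(2*45/85)*(-121)) = 1/(2*(2*45*(1/85))*(-121)) = 1/(2*(18/17)*(-121)) = 1/(-4356/17) = -17/4356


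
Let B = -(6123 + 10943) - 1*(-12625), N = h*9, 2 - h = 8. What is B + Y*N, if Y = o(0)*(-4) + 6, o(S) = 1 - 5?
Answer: -5629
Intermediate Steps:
h = -6 (h = 2 - 1*8 = 2 - 8 = -6)
N = -54 (N = -6*9 = -54)
o(S) = -4
Y = 22 (Y = -4*(-4) + 6 = 16 + 6 = 22)
B = -4441 (B = -1*17066 + 12625 = -17066 + 12625 = -4441)
B + Y*N = -4441 + 22*(-54) = -4441 - 1188 = -5629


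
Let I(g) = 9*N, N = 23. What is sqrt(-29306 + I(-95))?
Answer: I*sqrt(29099) ≈ 170.58*I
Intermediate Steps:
I(g) = 207 (I(g) = 9*23 = 207)
sqrt(-29306 + I(-95)) = sqrt(-29306 + 207) = sqrt(-29099) = I*sqrt(29099)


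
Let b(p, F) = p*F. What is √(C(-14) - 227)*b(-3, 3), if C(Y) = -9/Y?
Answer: -9*I*√44366/14 ≈ -135.41*I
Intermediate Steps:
b(p, F) = F*p
√(C(-14) - 227)*b(-3, 3) = √(-9/(-14) - 227)*(3*(-3)) = √(-9*(-1/14) - 227)*(-9) = √(9/14 - 227)*(-9) = √(-3169/14)*(-9) = (I*√44366/14)*(-9) = -9*I*√44366/14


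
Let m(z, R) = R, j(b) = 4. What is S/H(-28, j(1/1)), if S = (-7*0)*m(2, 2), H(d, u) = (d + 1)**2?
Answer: 0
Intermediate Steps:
H(d, u) = (1 + d)**2
S = 0 (S = -7*0*2 = 0*2 = 0)
S/H(-28, j(1/1)) = 0/((1 - 28)**2) = 0/((-27)**2) = 0/729 = 0*(1/729) = 0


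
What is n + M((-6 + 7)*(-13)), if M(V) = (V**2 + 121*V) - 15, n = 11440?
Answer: 10021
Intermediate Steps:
M(V) = -15 + V**2 + 121*V
n + M((-6 + 7)*(-13)) = 11440 + (-15 + ((-6 + 7)*(-13))**2 + 121*((-6 + 7)*(-13))) = 11440 + (-15 + (1*(-13))**2 + 121*(1*(-13))) = 11440 + (-15 + (-13)**2 + 121*(-13)) = 11440 + (-15 + 169 - 1573) = 11440 - 1419 = 10021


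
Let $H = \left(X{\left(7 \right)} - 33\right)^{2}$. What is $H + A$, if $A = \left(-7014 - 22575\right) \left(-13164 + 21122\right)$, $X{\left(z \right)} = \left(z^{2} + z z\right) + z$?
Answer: $-235464078$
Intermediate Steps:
$X{\left(z \right)} = z + 2 z^{2}$ ($X{\left(z \right)} = \left(z^{2} + z^{2}\right) + z = 2 z^{2} + z = z + 2 z^{2}$)
$A = -235469262$ ($A = \left(-29589\right) 7958 = -235469262$)
$H = 5184$ ($H = \left(7 \left(1 + 2 \cdot 7\right) - 33\right)^{2} = \left(7 \left(1 + 14\right) - 33\right)^{2} = \left(7 \cdot 15 - 33\right)^{2} = \left(105 - 33\right)^{2} = 72^{2} = 5184$)
$H + A = 5184 - 235469262 = -235464078$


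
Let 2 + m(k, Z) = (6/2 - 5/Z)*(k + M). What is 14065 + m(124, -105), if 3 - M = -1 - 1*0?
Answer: 303515/21 ≈ 14453.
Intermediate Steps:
M = 4 (M = 3 - (-1 - 1*0) = 3 - (-1 + 0) = 3 - 1*(-1) = 3 + 1 = 4)
m(k, Z) = -2 + (3 - 5/Z)*(4 + k) (m(k, Z) = -2 + (6/2 - 5/Z)*(k + 4) = -2 + (6*(1/2) - 5/Z)*(4 + k) = -2 + (3 - 5/Z)*(4 + k))
14065 + m(124, -105) = 14065 + (-20 - 5*124 - 105*(10 + 3*124))/(-105) = 14065 - (-20 - 620 - 105*(10 + 372))/105 = 14065 - (-20 - 620 - 105*382)/105 = 14065 - (-20 - 620 - 40110)/105 = 14065 - 1/105*(-40750) = 14065 + 8150/21 = 303515/21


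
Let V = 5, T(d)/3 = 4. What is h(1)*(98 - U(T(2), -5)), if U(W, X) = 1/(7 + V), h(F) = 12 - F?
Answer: 12925/12 ≈ 1077.1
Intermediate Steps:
T(d) = 12 (T(d) = 3*4 = 12)
U(W, X) = 1/12 (U(W, X) = 1/(7 + 5) = 1/12)
h(1)*(98 - U(T(2), -5)) = (12 - 1*1)*(98 - 1*1/12) = (12 - 1)*(98 - 1/12) = 11*(1175/12) = 12925/12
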